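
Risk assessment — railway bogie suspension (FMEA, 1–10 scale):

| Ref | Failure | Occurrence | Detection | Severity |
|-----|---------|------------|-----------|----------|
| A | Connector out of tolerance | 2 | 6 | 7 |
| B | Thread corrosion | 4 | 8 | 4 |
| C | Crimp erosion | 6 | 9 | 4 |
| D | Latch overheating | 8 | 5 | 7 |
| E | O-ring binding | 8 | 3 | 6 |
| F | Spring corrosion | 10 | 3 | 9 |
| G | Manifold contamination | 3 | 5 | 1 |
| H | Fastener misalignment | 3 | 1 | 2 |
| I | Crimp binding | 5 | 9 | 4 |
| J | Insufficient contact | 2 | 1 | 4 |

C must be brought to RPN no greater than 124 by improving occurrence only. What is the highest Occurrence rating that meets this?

3

C: S=4, O=6, D=9 → current RPN = 216.
Fixed product = 36. Need 36 × O ≤ 124, so O ≤ 124/36 = 3.44.
Maximum integer Occurrence rating = 3 (gives RPN 108; O=4 would give 144 > 124).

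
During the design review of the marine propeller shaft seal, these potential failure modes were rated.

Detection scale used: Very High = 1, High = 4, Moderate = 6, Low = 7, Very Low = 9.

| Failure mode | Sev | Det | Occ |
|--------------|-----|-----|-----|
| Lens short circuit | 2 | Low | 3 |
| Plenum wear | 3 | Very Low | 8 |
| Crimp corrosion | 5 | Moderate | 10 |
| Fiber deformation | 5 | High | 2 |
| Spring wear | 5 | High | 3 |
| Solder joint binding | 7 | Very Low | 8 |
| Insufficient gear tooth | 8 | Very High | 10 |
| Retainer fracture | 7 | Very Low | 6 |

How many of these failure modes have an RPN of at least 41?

RPN = Severity × Occurrence × Detection:
  Lens short circuit: 2 × 3 × 7 = 42
  Plenum wear: 3 × 8 × 9 = 216
  Crimp corrosion: 5 × 10 × 6 = 300
  Fiber deformation: 5 × 2 × 4 = 40
  Spring wear: 5 × 3 × 4 = 60
  Solder joint binding: 7 × 8 × 9 = 504
  Insufficient gear tooth: 8 × 10 × 1 = 80
  Retainer fracture: 7 × 6 × 9 = 378
Modes with RPN ≥ 41: Lens short circuit (42), Plenum wear (216), Crimp corrosion (300), Spring wear (60), Solder joint binding (504), Insufficient gear tooth (80), Retainer fracture (378) → 7.

7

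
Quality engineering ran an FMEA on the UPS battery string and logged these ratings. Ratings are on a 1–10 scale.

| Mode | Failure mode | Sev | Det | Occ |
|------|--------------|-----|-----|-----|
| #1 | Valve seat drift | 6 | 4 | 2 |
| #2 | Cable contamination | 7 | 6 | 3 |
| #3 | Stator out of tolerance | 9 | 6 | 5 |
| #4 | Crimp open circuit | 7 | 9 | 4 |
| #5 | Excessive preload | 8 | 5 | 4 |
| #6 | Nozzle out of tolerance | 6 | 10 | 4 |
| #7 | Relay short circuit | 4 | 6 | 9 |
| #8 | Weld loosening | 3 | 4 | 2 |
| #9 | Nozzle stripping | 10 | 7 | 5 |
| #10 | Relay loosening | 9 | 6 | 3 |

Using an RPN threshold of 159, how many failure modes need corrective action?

7

RPN = Severity × Occurrence × Detection:
  #1: 6 × 2 × 4 = 48
  #2: 7 × 3 × 6 = 126
  #3: 9 × 5 × 6 = 270
  #4: 7 × 4 × 9 = 252
  #5: 8 × 4 × 5 = 160
  #6: 6 × 4 × 10 = 240
  #7: 4 × 9 × 6 = 216
  #8: 3 × 2 × 4 = 24
  #9: 10 × 5 × 7 = 350
  #10: 9 × 3 × 6 = 162
Modes with RPN ≥ 159: #3 (270), #4 (252), #5 (160), #6 (240), #7 (216), #9 (350), #10 (162) → 7.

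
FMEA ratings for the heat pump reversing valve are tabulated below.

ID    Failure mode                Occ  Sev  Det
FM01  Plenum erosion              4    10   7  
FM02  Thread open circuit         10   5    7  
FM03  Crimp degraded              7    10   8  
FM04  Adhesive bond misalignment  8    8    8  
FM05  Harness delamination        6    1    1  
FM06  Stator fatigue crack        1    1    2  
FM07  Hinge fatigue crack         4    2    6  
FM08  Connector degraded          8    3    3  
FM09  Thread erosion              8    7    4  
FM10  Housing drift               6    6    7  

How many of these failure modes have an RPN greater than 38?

RPN = Severity × Occurrence × Detection:
  FM01: 10 × 4 × 7 = 280
  FM02: 5 × 10 × 7 = 350
  FM03: 10 × 7 × 8 = 560
  FM04: 8 × 8 × 8 = 512
  FM05: 1 × 6 × 1 = 6
  FM06: 1 × 1 × 2 = 2
  FM07: 2 × 4 × 6 = 48
  FM08: 3 × 8 × 3 = 72
  FM09: 7 × 8 × 4 = 224
  FM10: 6 × 6 × 7 = 252
Modes with RPN > 38: FM01 (280), FM02 (350), FM03 (560), FM04 (512), FM07 (48), FM08 (72), FM09 (224), FM10 (252) → 8.

8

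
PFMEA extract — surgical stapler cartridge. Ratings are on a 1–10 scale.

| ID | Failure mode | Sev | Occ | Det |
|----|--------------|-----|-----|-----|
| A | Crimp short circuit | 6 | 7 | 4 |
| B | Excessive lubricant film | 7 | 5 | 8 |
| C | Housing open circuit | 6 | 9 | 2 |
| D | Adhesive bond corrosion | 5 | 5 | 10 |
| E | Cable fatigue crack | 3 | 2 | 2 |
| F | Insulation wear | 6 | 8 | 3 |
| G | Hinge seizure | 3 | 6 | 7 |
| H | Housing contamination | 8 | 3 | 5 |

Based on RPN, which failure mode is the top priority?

B

RPN = Severity × Occurrence × Detection:
  A: 6 × 7 × 4 = 168
  B: 7 × 5 × 8 = 280
  C: 6 × 9 × 2 = 108
  D: 5 × 5 × 10 = 250
  E: 3 × 2 × 2 = 12
  F: 6 × 8 × 3 = 144
  G: 3 × 6 × 7 = 126
  H: 8 × 3 × 5 = 120
Highest RPN is 280 → B.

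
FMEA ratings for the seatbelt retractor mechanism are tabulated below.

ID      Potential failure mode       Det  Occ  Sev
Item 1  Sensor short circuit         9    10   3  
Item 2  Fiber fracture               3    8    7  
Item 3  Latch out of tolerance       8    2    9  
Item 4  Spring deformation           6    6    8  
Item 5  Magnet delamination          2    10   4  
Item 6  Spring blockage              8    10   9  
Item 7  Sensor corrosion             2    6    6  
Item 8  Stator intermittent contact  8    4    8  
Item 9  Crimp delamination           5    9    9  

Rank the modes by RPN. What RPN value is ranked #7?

144

RPN = Severity × Occurrence × Detection:
  Item 1: 3 × 10 × 9 = 270
  Item 2: 7 × 8 × 3 = 168
  Item 3: 9 × 2 × 8 = 144
  Item 4: 8 × 6 × 6 = 288
  Item 5: 4 × 10 × 2 = 80
  Item 6: 9 × 10 × 8 = 720
  Item 7: 6 × 6 × 2 = 72
  Item 8: 8 × 4 × 8 = 256
  Item 9: 9 × 9 × 5 = 405
Sorted descending: 720, 405, 288, 270, 256, 168, 144, 80, 72.
The seventh-highest RPN is 144 (Item 3).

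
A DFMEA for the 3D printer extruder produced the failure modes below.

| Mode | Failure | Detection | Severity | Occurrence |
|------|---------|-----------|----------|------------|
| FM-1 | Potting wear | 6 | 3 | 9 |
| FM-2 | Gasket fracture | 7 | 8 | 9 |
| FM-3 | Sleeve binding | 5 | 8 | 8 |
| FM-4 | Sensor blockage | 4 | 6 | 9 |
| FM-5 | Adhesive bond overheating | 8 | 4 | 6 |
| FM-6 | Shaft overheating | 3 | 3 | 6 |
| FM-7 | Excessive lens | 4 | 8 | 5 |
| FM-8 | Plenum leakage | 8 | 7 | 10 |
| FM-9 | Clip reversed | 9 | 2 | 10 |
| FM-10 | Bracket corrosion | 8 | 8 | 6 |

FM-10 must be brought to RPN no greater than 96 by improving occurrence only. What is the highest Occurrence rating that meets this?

1

FM-10: S=8, O=6, D=8 → current RPN = 384.
Fixed product = 64. Need 64 × O ≤ 96, so O ≤ 96/64 = 1.50.
Maximum integer Occurrence rating = 1 (gives RPN 64; O=2 would give 128 > 96).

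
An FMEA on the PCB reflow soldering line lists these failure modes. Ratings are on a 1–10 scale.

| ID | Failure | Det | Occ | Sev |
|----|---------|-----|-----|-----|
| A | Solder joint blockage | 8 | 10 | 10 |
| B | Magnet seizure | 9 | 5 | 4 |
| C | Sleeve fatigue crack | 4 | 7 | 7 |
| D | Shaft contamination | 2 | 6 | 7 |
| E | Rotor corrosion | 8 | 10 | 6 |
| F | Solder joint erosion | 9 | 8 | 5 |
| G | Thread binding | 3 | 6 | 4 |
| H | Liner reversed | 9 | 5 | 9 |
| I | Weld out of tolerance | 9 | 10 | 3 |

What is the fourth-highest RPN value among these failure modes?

RPN = Severity × Occurrence × Detection:
  A: 10 × 10 × 8 = 800
  B: 4 × 5 × 9 = 180
  C: 7 × 7 × 4 = 196
  D: 7 × 6 × 2 = 84
  E: 6 × 10 × 8 = 480
  F: 5 × 8 × 9 = 360
  G: 4 × 6 × 3 = 72
  H: 9 × 5 × 9 = 405
  I: 3 × 10 × 9 = 270
Sorted descending: 800, 480, 405, 360, 270, 196, 180, 84, 72.
The fourth-highest RPN is 360 (F).

360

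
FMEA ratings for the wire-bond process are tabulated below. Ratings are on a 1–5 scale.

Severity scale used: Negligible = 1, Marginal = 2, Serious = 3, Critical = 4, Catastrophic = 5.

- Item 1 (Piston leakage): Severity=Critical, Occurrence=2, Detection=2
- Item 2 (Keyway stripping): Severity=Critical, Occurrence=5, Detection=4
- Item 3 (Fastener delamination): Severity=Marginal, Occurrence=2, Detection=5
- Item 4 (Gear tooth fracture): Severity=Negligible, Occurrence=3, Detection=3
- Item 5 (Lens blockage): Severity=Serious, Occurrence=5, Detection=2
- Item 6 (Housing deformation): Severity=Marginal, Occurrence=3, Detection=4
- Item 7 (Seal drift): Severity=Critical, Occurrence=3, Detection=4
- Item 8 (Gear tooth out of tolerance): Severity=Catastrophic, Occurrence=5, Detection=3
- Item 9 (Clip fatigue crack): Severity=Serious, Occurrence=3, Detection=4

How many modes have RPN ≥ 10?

8

RPN = Severity × Occurrence × Detection:
  Item 1: 4 × 2 × 2 = 16
  Item 2: 4 × 5 × 4 = 80
  Item 3: 2 × 2 × 5 = 20
  Item 4: 1 × 3 × 3 = 9
  Item 5: 3 × 5 × 2 = 30
  Item 6: 2 × 3 × 4 = 24
  Item 7: 4 × 3 × 4 = 48
  Item 8: 5 × 5 × 3 = 75
  Item 9: 3 × 3 × 4 = 36
Modes with RPN ≥ 10: Item 1 (16), Item 2 (80), Item 3 (20), Item 5 (30), Item 6 (24), Item 7 (48), Item 8 (75), Item 9 (36) → 8.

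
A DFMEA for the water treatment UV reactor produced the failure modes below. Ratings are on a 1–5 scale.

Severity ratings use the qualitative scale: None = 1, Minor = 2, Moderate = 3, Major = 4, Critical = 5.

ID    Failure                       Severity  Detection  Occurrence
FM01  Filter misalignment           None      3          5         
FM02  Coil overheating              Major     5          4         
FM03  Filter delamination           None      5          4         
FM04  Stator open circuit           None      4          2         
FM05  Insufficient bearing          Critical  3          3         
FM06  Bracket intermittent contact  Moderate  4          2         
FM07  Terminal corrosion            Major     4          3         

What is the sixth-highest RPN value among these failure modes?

RPN = Severity × Occurrence × Detection:
  FM01: 1 × 5 × 3 = 15
  FM02: 4 × 4 × 5 = 80
  FM03: 1 × 4 × 5 = 20
  FM04: 1 × 2 × 4 = 8
  FM05: 5 × 3 × 3 = 45
  FM06: 3 × 2 × 4 = 24
  FM07: 4 × 3 × 4 = 48
Sorted descending: 80, 48, 45, 24, 20, 15, 8.
The sixth-highest RPN is 15 (FM01).

15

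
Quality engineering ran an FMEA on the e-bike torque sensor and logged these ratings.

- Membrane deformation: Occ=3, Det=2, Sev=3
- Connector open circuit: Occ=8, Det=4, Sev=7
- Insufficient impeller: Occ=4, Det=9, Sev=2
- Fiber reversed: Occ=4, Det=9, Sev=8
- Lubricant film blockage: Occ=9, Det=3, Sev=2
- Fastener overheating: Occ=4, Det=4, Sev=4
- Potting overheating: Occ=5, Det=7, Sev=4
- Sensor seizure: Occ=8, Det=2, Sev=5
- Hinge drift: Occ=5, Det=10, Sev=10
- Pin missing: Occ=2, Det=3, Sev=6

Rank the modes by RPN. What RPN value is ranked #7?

64

RPN = Severity × Occurrence × Detection:
  Membrane deformation: 3 × 3 × 2 = 18
  Connector open circuit: 7 × 8 × 4 = 224
  Insufficient impeller: 2 × 4 × 9 = 72
  Fiber reversed: 8 × 4 × 9 = 288
  Lubricant film blockage: 2 × 9 × 3 = 54
  Fastener overheating: 4 × 4 × 4 = 64
  Potting overheating: 4 × 5 × 7 = 140
  Sensor seizure: 5 × 8 × 2 = 80
  Hinge drift: 10 × 5 × 10 = 500
  Pin missing: 6 × 2 × 3 = 36
Sorted descending: 500, 288, 224, 140, 80, 72, 64, 54, 36, 18.
The seventh-highest RPN is 64 (Fastener overheating).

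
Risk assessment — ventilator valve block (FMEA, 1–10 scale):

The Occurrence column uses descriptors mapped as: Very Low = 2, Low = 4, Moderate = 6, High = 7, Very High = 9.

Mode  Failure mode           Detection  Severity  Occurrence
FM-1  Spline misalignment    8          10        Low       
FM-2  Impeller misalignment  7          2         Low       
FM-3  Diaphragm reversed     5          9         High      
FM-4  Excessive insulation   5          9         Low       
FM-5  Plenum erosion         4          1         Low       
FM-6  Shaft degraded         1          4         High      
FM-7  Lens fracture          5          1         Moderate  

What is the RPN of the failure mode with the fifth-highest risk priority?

30

RPN = Severity × Occurrence × Detection:
  FM-1: 10 × 4 × 8 = 320
  FM-2: 2 × 4 × 7 = 56
  FM-3: 9 × 7 × 5 = 315
  FM-4: 9 × 4 × 5 = 180
  FM-5: 1 × 4 × 4 = 16
  FM-6: 4 × 7 × 1 = 28
  FM-7: 1 × 6 × 5 = 30
Sorted descending: 320, 315, 180, 56, 30, 28, 16.
The fifth-highest RPN is 30 (FM-7).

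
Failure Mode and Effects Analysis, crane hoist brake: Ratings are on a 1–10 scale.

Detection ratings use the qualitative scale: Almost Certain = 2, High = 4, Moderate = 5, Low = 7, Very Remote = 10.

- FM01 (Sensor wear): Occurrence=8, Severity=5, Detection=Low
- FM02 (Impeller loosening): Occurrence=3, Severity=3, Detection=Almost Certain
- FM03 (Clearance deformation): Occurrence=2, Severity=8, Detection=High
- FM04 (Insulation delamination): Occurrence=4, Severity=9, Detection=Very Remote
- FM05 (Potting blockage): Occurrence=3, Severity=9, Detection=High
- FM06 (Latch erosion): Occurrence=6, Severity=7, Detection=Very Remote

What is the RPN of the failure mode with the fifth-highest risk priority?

64

RPN = Severity × Occurrence × Detection:
  FM01: 5 × 8 × 7 = 280
  FM02: 3 × 3 × 2 = 18
  FM03: 8 × 2 × 4 = 64
  FM04: 9 × 4 × 10 = 360
  FM05: 9 × 3 × 4 = 108
  FM06: 7 × 6 × 10 = 420
Sorted descending: 420, 360, 280, 108, 64, 18.
The fifth-highest RPN is 64 (FM03).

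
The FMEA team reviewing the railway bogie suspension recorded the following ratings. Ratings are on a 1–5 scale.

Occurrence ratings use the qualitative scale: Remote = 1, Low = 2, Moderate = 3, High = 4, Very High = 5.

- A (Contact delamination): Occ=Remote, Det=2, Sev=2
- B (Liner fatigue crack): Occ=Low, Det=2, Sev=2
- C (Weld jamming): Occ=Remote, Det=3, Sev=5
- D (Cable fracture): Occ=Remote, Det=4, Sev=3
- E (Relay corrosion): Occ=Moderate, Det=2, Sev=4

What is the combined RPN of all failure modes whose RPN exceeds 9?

RPN = Severity × Occurrence × Detection:
  A: 2 × 1 × 2 = 4
  B: 2 × 2 × 2 = 8
  C: 5 × 1 × 3 = 15
  D: 3 × 1 × 4 = 12
  E: 4 × 3 × 2 = 24
RPN > 9: C (15), D (12), E (24).
Sum: 15 + 12 + 24 = 51.

51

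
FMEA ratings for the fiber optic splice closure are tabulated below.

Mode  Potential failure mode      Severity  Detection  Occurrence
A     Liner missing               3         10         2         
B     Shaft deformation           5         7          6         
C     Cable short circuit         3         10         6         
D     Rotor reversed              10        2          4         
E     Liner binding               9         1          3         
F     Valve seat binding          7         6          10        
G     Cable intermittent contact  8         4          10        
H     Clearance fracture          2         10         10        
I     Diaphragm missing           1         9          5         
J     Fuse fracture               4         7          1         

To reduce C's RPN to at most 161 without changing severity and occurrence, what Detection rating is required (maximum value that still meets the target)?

8

C: S=3, O=6, D=10 → current RPN = 180.
Fixed product = 18. Need 18 × D ≤ 161, so D ≤ 161/18 = 8.94.
Maximum integer Detection rating = 8 (gives RPN 144; D=9 would give 162 > 161).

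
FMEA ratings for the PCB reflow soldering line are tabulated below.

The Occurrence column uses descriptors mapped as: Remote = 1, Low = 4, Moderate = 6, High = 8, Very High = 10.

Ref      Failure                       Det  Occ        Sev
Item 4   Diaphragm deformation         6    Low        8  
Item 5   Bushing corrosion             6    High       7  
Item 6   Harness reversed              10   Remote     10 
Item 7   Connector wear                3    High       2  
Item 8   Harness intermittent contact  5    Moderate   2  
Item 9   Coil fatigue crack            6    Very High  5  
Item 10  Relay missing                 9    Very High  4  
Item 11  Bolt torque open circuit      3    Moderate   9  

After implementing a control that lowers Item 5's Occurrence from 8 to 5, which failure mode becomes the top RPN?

Item 10

RPN = Severity × Occurrence × Detection:
  Item 4: 8 × 4 × 6 = 192
  Item 5: 7 × 8 × 6 = 336
  Item 6: 10 × 1 × 10 = 100
  Item 7: 2 × 8 × 3 = 48
  Item 8: 2 × 6 × 5 = 60
  Item 9: 5 × 10 × 6 = 300
  Item 10: 4 × 10 × 9 = 360
  Item 11: 9 × 6 × 3 = 162
After action: Item 5 → 7 × 5 × 6 = 210.
Revised RPNs: Item 10=360, Item 9=300, Item 5=210, Item 4=192, Item 11=162, Item 6=100, Item 8=60, Item 7=48.
Highest is now Item 10 (360).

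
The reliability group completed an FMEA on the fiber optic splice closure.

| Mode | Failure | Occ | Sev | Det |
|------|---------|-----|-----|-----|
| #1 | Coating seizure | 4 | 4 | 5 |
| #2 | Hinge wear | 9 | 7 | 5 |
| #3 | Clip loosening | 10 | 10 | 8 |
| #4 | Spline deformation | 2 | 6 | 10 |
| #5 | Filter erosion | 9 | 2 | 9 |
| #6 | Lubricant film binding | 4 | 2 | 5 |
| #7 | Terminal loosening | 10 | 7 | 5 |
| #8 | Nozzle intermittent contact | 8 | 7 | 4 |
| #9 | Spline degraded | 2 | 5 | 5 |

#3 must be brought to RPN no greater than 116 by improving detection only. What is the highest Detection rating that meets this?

1

#3: S=10, O=10, D=8 → current RPN = 800.
Fixed product = 100. Need 100 × D ≤ 116, so D ≤ 116/100 = 1.16.
Maximum integer Detection rating = 1 (gives RPN 100; D=2 would give 200 > 116).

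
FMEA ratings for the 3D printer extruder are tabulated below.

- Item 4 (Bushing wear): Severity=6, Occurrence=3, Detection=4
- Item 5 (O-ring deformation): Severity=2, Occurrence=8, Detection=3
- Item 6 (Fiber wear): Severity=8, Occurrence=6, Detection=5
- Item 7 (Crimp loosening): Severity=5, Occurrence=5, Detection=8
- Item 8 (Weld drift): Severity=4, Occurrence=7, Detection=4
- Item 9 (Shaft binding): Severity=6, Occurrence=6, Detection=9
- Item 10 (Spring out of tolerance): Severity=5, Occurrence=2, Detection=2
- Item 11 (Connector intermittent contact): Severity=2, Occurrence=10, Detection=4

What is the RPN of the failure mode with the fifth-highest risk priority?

80

RPN = Severity × Occurrence × Detection:
  Item 4: 6 × 3 × 4 = 72
  Item 5: 2 × 8 × 3 = 48
  Item 6: 8 × 6 × 5 = 240
  Item 7: 5 × 5 × 8 = 200
  Item 8: 4 × 7 × 4 = 112
  Item 9: 6 × 6 × 9 = 324
  Item 10: 5 × 2 × 2 = 20
  Item 11: 2 × 10 × 4 = 80
Sorted descending: 324, 240, 200, 112, 80, 72, 48, 20.
The fifth-highest RPN is 80 (Item 11).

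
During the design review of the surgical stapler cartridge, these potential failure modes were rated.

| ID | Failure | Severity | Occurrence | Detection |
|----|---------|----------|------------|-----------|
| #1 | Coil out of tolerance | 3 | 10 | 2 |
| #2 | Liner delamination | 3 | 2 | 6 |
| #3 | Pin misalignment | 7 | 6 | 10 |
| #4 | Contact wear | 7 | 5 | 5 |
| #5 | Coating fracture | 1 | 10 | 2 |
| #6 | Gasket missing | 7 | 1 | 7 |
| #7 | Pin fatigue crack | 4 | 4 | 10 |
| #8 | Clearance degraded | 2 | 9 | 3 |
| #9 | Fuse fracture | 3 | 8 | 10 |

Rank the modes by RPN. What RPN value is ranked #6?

RPN = Severity × Occurrence × Detection:
  #1: 3 × 10 × 2 = 60
  #2: 3 × 2 × 6 = 36
  #3: 7 × 6 × 10 = 420
  #4: 7 × 5 × 5 = 175
  #5: 1 × 10 × 2 = 20
  #6: 7 × 1 × 7 = 49
  #7: 4 × 4 × 10 = 160
  #8: 2 × 9 × 3 = 54
  #9: 3 × 8 × 10 = 240
Sorted descending: 420, 240, 175, 160, 60, 54, 49, 36, 20.
The sixth-highest RPN is 54 (#8).

54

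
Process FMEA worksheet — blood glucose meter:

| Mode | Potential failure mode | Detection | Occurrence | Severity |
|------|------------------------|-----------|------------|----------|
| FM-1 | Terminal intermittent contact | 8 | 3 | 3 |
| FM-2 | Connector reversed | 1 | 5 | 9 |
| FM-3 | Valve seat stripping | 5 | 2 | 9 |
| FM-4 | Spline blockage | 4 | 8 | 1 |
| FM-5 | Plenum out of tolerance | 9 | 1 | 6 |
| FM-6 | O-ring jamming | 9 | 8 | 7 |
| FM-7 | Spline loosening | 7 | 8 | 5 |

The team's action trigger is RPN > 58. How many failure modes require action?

4

RPN = Severity × Occurrence × Detection:
  FM-1: 3 × 3 × 8 = 72
  FM-2: 9 × 5 × 1 = 45
  FM-3: 9 × 2 × 5 = 90
  FM-4: 1 × 8 × 4 = 32
  FM-5: 6 × 1 × 9 = 54
  FM-6: 7 × 8 × 9 = 504
  FM-7: 5 × 8 × 7 = 280
Modes with RPN > 58: FM-1 (72), FM-3 (90), FM-6 (504), FM-7 (280) → 4.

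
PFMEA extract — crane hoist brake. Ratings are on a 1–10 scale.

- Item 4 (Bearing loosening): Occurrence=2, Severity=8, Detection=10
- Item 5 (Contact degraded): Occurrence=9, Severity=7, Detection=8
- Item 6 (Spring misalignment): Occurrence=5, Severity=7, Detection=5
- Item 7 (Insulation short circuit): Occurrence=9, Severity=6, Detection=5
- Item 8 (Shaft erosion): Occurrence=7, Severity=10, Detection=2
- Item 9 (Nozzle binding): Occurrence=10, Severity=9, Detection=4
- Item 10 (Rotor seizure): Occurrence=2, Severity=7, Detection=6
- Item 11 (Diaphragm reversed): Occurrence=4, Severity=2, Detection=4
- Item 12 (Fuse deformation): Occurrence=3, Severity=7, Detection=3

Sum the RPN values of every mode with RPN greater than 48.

1756

RPN = Severity × Occurrence × Detection:
  Item 4: 8 × 2 × 10 = 160
  Item 5: 7 × 9 × 8 = 504
  Item 6: 7 × 5 × 5 = 175
  Item 7: 6 × 9 × 5 = 270
  Item 8: 10 × 7 × 2 = 140
  Item 9: 9 × 10 × 4 = 360
  Item 10: 7 × 2 × 6 = 84
  Item 11: 2 × 4 × 4 = 32
  Item 12: 7 × 3 × 3 = 63
RPN > 48: Item 4 (160), Item 5 (504), Item 6 (175), Item 7 (270), Item 8 (140), Item 9 (360), Item 10 (84), Item 12 (63).
Sum: 160 + 504 + 175 + 270 + 140 + 360 + 84 + 63 = 1756.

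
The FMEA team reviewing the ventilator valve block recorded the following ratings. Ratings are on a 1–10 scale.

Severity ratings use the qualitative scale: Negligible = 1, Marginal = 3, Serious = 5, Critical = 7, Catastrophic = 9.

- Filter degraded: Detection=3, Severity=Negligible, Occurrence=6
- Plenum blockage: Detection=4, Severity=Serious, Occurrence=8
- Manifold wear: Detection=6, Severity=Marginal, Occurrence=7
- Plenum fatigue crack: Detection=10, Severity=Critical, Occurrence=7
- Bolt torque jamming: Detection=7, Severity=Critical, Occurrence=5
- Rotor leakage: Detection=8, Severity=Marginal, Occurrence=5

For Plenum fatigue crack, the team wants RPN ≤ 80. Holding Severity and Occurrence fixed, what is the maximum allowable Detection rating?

Plenum fatigue crack: S=7, O=7, D=10 → current RPN = 490.
Fixed product = 49. Need 49 × D ≤ 80, so D ≤ 80/49 = 1.63.
Maximum integer Detection rating = 1 (gives RPN 49; D=2 would give 98 > 80).

1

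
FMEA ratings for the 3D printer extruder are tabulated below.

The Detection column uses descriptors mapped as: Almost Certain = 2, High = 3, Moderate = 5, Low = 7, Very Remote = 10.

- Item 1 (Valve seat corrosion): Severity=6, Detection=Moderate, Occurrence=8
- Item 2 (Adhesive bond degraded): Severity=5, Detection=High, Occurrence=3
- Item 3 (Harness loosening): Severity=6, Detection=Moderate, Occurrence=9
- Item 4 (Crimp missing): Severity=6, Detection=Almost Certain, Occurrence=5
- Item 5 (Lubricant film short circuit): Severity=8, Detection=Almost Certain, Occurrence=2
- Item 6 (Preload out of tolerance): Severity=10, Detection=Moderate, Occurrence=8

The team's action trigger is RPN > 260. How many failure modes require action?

2

RPN = Severity × Occurrence × Detection:
  Item 1: 6 × 8 × 5 = 240
  Item 2: 5 × 3 × 3 = 45
  Item 3: 6 × 9 × 5 = 270
  Item 4: 6 × 5 × 2 = 60
  Item 5: 8 × 2 × 2 = 32
  Item 6: 10 × 8 × 5 = 400
Modes with RPN > 260: Item 3 (270), Item 6 (400) → 2.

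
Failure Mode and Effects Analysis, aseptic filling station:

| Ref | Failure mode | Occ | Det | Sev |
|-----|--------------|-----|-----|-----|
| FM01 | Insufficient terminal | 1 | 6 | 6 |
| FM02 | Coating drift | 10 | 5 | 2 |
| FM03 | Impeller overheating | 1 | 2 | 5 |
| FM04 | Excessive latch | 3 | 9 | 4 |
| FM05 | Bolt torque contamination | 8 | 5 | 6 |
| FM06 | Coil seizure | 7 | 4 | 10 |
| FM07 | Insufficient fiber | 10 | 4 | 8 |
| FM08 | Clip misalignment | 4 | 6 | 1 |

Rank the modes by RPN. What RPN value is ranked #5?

RPN = Severity × Occurrence × Detection:
  FM01: 6 × 1 × 6 = 36
  FM02: 2 × 10 × 5 = 100
  FM03: 5 × 1 × 2 = 10
  FM04: 4 × 3 × 9 = 108
  FM05: 6 × 8 × 5 = 240
  FM06: 10 × 7 × 4 = 280
  FM07: 8 × 10 × 4 = 320
  FM08: 1 × 4 × 6 = 24
Sorted descending: 320, 280, 240, 108, 100, 36, 24, 10.
The fifth-highest RPN is 100 (FM02).

100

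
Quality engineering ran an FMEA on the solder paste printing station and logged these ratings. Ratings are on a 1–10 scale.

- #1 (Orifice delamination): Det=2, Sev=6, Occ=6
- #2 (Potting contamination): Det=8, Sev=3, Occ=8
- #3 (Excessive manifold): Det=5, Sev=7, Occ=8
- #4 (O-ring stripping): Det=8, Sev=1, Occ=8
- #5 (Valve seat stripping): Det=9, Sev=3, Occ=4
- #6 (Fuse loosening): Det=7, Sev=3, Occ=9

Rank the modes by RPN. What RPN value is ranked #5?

RPN = Severity × Occurrence × Detection:
  #1: 6 × 6 × 2 = 72
  #2: 3 × 8 × 8 = 192
  #3: 7 × 8 × 5 = 280
  #4: 1 × 8 × 8 = 64
  #5: 3 × 4 × 9 = 108
  #6: 3 × 9 × 7 = 189
Sorted descending: 280, 192, 189, 108, 72, 64.
The fifth-highest RPN is 72 (#1).

72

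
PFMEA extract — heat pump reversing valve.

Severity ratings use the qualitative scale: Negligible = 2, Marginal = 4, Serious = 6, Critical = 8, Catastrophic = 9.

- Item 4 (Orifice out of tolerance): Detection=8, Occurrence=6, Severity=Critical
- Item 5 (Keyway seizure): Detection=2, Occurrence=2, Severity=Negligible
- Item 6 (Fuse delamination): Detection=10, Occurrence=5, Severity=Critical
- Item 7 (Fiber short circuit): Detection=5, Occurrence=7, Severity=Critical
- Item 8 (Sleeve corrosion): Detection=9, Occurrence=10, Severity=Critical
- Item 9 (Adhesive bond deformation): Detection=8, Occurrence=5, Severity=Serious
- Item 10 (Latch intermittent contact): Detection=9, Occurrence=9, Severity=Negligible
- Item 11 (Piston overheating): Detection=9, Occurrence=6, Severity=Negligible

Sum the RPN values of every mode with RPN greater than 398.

1120

RPN = Severity × Occurrence × Detection:
  Item 4: 8 × 6 × 8 = 384
  Item 5: 2 × 2 × 2 = 8
  Item 6: 8 × 5 × 10 = 400
  Item 7: 8 × 7 × 5 = 280
  Item 8: 8 × 10 × 9 = 720
  Item 9: 6 × 5 × 8 = 240
  Item 10: 2 × 9 × 9 = 162
  Item 11: 2 × 6 × 9 = 108
RPN > 398: Item 6 (400), Item 8 (720).
Sum: 400 + 720 = 1120.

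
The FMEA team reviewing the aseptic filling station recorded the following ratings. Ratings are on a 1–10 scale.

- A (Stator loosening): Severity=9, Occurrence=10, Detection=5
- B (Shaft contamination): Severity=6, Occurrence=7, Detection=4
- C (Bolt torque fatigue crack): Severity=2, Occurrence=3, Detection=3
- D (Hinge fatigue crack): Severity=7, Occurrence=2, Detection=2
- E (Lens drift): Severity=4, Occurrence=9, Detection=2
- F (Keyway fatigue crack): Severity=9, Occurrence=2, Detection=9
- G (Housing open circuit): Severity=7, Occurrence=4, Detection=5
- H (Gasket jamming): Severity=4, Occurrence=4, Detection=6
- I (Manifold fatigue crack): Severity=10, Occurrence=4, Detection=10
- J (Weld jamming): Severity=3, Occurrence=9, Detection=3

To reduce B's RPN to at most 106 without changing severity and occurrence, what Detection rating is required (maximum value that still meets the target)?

2

B: S=6, O=7, D=4 → current RPN = 168.
Fixed product = 42. Need 42 × D ≤ 106, so D ≤ 106/42 = 2.52.
Maximum integer Detection rating = 2 (gives RPN 84; D=3 would give 126 > 106).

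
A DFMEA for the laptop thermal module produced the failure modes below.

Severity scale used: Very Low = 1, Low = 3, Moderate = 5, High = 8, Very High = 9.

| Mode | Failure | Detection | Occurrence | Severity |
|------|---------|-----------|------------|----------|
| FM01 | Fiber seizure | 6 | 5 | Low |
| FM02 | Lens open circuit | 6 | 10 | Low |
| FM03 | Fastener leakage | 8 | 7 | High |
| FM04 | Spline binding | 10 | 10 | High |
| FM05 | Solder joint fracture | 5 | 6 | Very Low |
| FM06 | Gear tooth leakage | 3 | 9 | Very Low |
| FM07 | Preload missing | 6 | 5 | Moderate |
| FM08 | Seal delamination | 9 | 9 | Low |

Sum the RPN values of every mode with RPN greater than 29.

RPN = Severity × Occurrence × Detection:
  FM01: 3 × 5 × 6 = 90
  FM02: 3 × 10 × 6 = 180
  FM03: 8 × 7 × 8 = 448
  FM04: 8 × 10 × 10 = 800
  FM05: 1 × 6 × 5 = 30
  FM06: 1 × 9 × 3 = 27
  FM07: 5 × 5 × 6 = 150
  FM08: 3 × 9 × 9 = 243
RPN > 29: FM01 (90), FM02 (180), FM03 (448), FM04 (800), FM05 (30), FM07 (150), FM08 (243).
Sum: 90 + 180 + 448 + 800 + 30 + 150 + 243 = 1941.

1941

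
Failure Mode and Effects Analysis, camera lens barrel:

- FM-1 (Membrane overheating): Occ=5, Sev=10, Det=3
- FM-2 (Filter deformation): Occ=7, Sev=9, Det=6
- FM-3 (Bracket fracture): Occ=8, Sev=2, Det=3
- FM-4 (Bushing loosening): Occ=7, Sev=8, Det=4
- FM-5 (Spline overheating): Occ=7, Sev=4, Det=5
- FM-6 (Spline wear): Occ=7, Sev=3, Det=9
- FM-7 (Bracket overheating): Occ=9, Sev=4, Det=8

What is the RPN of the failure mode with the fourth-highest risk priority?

189

RPN = Severity × Occurrence × Detection:
  FM-1: 10 × 5 × 3 = 150
  FM-2: 9 × 7 × 6 = 378
  FM-3: 2 × 8 × 3 = 48
  FM-4: 8 × 7 × 4 = 224
  FM-5: 4 × 7 × 5 = 140
  FM-6: 3 × 7 × 9 = 189
  FM-7: 4 × 9 × 8 = 288
Sorted descending: 378, 288, 224, 189, 150, 140, 48.
The fourth-highest RPN is 189 (FM-6).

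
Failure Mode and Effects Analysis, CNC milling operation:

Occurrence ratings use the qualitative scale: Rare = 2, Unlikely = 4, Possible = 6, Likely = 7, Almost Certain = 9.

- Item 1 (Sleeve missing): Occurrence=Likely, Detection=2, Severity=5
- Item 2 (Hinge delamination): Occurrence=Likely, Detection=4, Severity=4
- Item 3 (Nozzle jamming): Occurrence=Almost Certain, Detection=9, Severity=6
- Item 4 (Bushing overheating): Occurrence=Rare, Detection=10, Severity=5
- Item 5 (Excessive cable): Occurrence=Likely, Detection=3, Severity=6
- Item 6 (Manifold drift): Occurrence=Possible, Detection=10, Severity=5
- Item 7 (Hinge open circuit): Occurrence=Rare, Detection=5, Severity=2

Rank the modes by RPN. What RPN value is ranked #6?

70

RPN = Severity × Occurrence × Detection:
  Item 1: 5 × 7 × 2 = 70
  Item 2: 4 × 7 × 4 = 112
  Item 3: 6 × 9 × 9 = 486
  Item 4: 5 × 2 × 10 = 100
  Item 5: 6 × 7 × 3 = 126
  Item 6: 5 × 6 × 10 = 300
  Item 7: 2 × 2 × 5 = 20
Sorted descending: 486, 300, 126, 112, 100, 70, 20.
The sixth-highest RPN is 70 (Item 1).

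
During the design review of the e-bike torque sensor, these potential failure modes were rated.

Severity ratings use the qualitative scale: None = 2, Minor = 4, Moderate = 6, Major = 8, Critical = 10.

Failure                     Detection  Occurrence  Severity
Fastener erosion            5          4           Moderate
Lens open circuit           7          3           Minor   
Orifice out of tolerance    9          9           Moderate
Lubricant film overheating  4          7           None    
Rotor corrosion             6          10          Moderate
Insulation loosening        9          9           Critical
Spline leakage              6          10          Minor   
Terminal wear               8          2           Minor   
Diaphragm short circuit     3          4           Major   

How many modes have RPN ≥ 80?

RPN = Severity × Occurrence × Detection:
  Fastener erosion: 6 × 4 × 5 = 120
  Lens open circuit: 4 × 3 × 7 = 84
  Orifice out of tolerance: 6 × 9 × 9 = 486
  Lubricant film overheating: 2 × 7 × 4 = 56
  Rotor corrosion: 6 × 10 × 6 = 360
  Insulation loosening: 10 × 9 × 9 = 810
  Spline leakage: 4 × 10 × 6 = 240
  Terminal wear: 4 × 2 × 8 = 64
  Diaphragm short circuit: 8 × 4 × 3 = 96
Modes with RPN ≥ 80: Fastener erosion (120), Lens open circuit (84), Orifice out of tolerance (486), Rotor corrosion (360), Insulation loosening (810), Spline leakage (240), Diaphragm short circuit (96) → 7.

7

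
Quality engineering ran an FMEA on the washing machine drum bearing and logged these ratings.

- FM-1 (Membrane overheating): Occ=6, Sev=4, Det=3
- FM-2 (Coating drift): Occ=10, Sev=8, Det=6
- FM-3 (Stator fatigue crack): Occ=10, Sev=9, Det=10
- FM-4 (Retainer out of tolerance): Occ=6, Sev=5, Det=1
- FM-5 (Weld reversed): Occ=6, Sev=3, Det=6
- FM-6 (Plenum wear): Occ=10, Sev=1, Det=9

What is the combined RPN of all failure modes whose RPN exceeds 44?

1650

RPN = Severity × Occurrence × Detection:
  FM-1: 4 × 6 × 3 = 72
  FM-2: 8 × 10 × 6 = 480
  FM-3: 9 × 10 × 10 = 900
  FM-4: 5 × 6 × 1 = 30
  FM-5: 3 × 6 × 6 = 108
  FM-6: 1 × 10 × 9 = 90
RPN > 44: FM-1 (72), FM-2 (480), FM-3 (900), FM-5 (108), FM-6 (90).
Sum: 72 + 480 + 900 + 108 + 90 = 1650.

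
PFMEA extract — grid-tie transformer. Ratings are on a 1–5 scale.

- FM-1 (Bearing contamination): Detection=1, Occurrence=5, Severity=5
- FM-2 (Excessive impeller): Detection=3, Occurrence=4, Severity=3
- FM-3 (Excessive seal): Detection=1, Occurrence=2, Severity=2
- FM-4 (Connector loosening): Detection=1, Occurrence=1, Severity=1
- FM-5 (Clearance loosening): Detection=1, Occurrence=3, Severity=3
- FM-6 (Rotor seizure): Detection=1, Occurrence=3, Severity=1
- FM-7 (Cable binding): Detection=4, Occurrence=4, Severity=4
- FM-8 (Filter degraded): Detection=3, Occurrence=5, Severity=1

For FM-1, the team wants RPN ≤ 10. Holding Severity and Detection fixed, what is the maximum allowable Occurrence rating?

FM-1: S=5, O=5, D=1 → current RPN = 25.
Fixed product = 5. Need 5 × O ≤ 10, so O ≤ 10/5 = 2.00.
Maximum integer Occurrence rating = 2 (gives RPN 10; O=3 would give 15 > 10).

2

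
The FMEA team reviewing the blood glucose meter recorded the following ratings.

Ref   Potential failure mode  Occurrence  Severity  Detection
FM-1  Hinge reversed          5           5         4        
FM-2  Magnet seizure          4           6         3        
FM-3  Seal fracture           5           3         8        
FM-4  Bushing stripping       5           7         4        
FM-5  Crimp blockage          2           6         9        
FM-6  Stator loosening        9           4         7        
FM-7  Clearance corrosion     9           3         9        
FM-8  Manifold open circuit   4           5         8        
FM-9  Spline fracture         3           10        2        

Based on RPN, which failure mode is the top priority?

FM-6

RPN = Severity × Occurrence × Detection:
  FM-1: 5 × 5 × 4 = 100
  FM-2: 6 × 4 × 3 = 72
  FM-3: 3 × 5 × 8 = 120
  FM-4: 7 × 5 × 4 = 140
  FM-5: 6 × 2 × 9 = 108
  FM-6: 4 × 9 × 7 = 252
  FM-7: 3 × 9 × 9 = 243
  FM-8: 5 × 4 × 8 = 160
  FM-9: 10 × 3 × 2 = 60
Highest RPN is 252 → FM-6.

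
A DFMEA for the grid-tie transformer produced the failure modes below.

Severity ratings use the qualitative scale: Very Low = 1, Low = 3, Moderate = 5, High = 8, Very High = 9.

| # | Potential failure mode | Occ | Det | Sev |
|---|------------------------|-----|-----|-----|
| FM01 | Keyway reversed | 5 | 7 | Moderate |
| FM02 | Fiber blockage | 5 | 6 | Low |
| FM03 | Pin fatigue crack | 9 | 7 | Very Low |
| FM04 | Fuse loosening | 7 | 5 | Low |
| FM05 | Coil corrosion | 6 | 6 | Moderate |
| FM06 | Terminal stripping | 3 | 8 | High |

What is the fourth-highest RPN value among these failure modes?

RPN = Severity × Occurrence × Detection:
  FM01: 5 × 5 × 7 = 175
  FM02: 3 × 5 × 6 = 90
  FM03: 1 × 9 × 7 = 63
  FM04: 3 × 7 × 5 = 105
  FM05: 5 × 6 × 6 = 180
  FM06: 8 × 3 × 8 = 192
Sorted descending: 192, 180, 175, 105, 90, 63.
The fourth-highest RPN is 105 (FM04).

105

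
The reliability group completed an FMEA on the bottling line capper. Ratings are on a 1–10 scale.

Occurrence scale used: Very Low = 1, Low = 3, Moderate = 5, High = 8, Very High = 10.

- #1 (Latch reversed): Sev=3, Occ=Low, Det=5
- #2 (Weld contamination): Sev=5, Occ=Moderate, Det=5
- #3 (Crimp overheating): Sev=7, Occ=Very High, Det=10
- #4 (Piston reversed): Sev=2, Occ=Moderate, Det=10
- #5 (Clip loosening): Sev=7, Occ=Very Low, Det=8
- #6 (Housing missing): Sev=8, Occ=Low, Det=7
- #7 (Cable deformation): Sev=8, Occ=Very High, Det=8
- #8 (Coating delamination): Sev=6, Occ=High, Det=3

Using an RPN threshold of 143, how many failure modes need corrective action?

4

RPN = Severity × Occurrence × Detection:
  #1: 3 × 3 × 5 = 45
  #2: 5 × 5 × 5 = 125
  #3: 7 × 10 × 10 = 700
  #4: 2 × 5 × 10 = 100
  #5: 7 × 1 × 8 = 56
  #6: 8 × 3 × 7 = 168
  #7: 8 × 10 × 8 = 640
  #8: 6 × 8 × 3 = 144
Modes with RPN ≥ 143: #3 (700), #6 (168), #7 (640), #8 (144) → 4.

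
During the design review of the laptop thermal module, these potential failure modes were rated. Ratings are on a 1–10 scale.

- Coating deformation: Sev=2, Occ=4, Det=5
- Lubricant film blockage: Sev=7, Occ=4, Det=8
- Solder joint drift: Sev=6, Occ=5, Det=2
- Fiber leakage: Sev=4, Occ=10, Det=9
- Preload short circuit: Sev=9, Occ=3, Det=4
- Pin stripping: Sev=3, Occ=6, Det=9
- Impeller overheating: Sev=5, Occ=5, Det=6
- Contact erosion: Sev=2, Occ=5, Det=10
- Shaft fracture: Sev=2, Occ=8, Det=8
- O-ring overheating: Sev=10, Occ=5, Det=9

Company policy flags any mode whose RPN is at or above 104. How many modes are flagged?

7

RPN = Severity × Occurrence × Detection:
  Coating deformation: 2 × 4 × 5 = 40
  Lubricant film blockage: 7 × 4 × 8 = 224
  Solder joint drift: 6 × 5 × 2 = 60
  Fiber leakage: 4 × 10 × 9 = 360
  Preload short circuit: 9 × 3 × 4 = 108
  Pin stripping: 3 × 6 × 9 = 162
  Impeller overheating: 5 × 5 × 6 = 150
  Contact erosion: 2 × 5 × 10 = 100
  Shaft fracture: 2 × 8 × 8 = 128
  O-ring overheating: 10 × 5 × 9 = 450
Modes with RPN ≥ 104: Lubricant film blockage (224), Fiber leakage (360), Preload short circuit (108), Pin stripping (162), Impeller overheating (150), Shaft fracture (128), O-ring overheating (450) → 7.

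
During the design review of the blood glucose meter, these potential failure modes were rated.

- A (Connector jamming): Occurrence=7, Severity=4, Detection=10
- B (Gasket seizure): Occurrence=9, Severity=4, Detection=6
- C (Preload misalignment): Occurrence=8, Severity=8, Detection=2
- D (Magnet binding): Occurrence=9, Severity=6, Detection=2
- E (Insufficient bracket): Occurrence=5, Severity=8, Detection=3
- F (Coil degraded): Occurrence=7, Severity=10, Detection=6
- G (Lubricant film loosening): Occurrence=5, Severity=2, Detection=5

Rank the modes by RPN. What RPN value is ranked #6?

108

RPN = Severity × Occurrence × Detection:
  A: 4 × 7 × 10 = 280
  B: 4 × 9 × 6 = 216
  C: 8 × 8 × 2 = 128
  D: 6 × 9 × 2 = 108
  E: 8 × 5 × 3 = 120
  F: 10 × 7 × 6 = 420
  G: 2 × 5 × 5 = 50
Sorted descending: 420, 280, 216, 128, 120, 108, 50.
The sixth-highest RPN is 108 (D).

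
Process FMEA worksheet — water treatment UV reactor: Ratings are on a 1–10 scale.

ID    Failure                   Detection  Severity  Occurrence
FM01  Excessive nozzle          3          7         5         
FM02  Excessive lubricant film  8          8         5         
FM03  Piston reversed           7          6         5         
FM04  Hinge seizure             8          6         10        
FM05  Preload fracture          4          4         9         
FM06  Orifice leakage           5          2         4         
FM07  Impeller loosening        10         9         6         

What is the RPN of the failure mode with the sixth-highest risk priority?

RPN = Severity × Occurrence × Detection:
  FM01: 7 × 5 × 3 = 105
  FM02: 8 × 5 × 8 = 320
  FM03: 6 × 5 × 7 = 210
  FM04: 6 × 10 × 8 = 480
  FM05: 4 × 9 × 4 = 144
  FM06: 2 × 4 × 5 = 40
  FM07: 9 × 6 × 10 = 540
Sorted descending: 540, 480, 320, 210, 144, 105, 40.
The sixth-highest RPN is 105 (FM01).

105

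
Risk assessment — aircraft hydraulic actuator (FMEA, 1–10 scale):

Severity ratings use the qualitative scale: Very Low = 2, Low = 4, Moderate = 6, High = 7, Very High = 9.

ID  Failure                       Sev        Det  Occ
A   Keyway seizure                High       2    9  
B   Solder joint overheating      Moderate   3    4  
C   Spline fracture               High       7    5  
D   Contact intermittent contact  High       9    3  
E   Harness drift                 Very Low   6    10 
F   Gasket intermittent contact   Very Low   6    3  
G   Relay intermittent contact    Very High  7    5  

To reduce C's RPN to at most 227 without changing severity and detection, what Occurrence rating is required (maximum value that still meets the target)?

4

C: S=7, O=5, D=7 → current RPN = 245.
Fixed product = 49. Need 49 × O ≤ 227, so O ≤ 227/49 = 4.63.
Maximum integer Occurrence rating = 4 (gives RPN 196; O=5 would give 245 > 227).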